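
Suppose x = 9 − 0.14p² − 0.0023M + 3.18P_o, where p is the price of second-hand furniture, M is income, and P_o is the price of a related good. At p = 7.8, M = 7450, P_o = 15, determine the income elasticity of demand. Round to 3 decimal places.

-0.552

Evaluating quantity at (p, M, P_o) gives x = 9 − 0.14(7.8)² − 0.0023(7450) + 3.18(15) = 9 − 8.5176 − 17.135 + 47.7 = 31.0474.
∂x/∂M = −0.0023, so E_I = -0.0023·(7450/31.0474) ≈ -0.552.
E_I < 0: inferior good.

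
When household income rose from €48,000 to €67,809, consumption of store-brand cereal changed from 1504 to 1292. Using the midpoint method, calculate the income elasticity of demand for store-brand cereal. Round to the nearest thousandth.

%ΔQ = (1292 − 1504)/[(1504+1292)/2] = -212/1398 ≈ -0.1516.
%ΔM = (67,809 − 48,000)/[(48,000+67,809)/2] = 19809/57904.5 ≈ 0.3421.
E_I = %ΔQ/%ΔM ≈ -0.443.
E_I < 0: inferior good.

-0.443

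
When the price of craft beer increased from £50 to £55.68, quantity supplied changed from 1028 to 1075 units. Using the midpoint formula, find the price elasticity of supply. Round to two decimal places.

%ΔQ = (1075 − 1028)/[(1028 + 1075)/2] = 47/1051.5 ≈ 0.0447.
%Δp = (55.68 − 50)/[(50 + 55.68)/2] = 5.68/52.84 ≈ 0.1075.
Arc elasticity E = %ΔQ/%Δp ≈ 0.0447/0.1075 ≈ 0.42.
|E| < 1: supply is inelastic over this range.

0.42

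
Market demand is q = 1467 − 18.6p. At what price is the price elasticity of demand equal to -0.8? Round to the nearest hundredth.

Set −bp/(a − bp) = −0.8 ⇒ bp = 0.8(a − bp) ⇒ bp(1+0.8) = 0.8·a.
p = 0.8·1467/(18.6·1.8) ≈ 35.05.

35.05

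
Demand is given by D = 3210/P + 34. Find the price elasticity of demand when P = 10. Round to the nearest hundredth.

-0.90

At P = 10, D = 355.
dD/dP = −3210/P² = −32.1.
Point elasticity E = (dD/dP)·(P/D) = -32.1 × 10/355 ≈ -0.90.
|E| < 1, so demand is inelastic at this price.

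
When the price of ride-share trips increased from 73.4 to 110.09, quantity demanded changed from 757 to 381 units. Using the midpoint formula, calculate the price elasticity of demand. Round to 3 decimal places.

%Δq = (381 − 757)/[(757 + 381)/2] = -376/569 ≈ -0.6608.
%ΔP = (110.09 − 73.4)/[(73.4 + 110.09)/2] = 36.69/91.745 ≈ 0.3999.
Arc elasticity E = %Δq/%ΔP ≈ -0.6608/0.3999 ≈ -1.652.
|E| > 1: demand is elastic over this range.

-1.652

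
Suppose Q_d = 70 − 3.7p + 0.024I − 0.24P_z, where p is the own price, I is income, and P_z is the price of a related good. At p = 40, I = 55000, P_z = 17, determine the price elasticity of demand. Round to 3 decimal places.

First evaluate Q_d: 70 − 3.7(40) + 0.024(55000) − 0.24(17) = 70 − 148 + 1320 − 4.08 = 1237.92.
∂Q_d/∂p = −3.7, so E_p = (−3.7)·(40/1237.92) ≈ -0.120.
|E_p| < 1: demand is inelastic.

-0.120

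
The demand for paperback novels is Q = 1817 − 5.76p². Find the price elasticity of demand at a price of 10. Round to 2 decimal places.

-0.93

At p = 10, Q = 1241.
dQ/dp = −2·5.76·p = −115.2.
Point elasticity E = (dQ/dp)·(p/Q) = -115.2 × 10/1241 ≈ -0.93.
|E| < 1, so demand is inelastic at this price.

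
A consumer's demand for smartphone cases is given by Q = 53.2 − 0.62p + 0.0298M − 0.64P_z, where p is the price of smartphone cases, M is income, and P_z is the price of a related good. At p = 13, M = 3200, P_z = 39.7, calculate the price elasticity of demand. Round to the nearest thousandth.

-0.070

Substituting, Q = 53.2 − 0.62(13) + 0.0298(3200) − 0.64(39.7) = 53.2 − 8.06 + 95.36 − 25.408 = 115.092.
∂Q/∂p = −0.62, so E_p = (−0.62)·(13/115.092) ≈ -0.070.
|E_p| < 1: demand is inelastic.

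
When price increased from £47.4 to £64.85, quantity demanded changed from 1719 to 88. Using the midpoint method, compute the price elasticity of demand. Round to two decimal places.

%Δq = (88 − 1719)/[(1719 + 88)/2] = -1631/903.5 ≈ -1.8052.
%ΔP = (64.85 − 47.4)/[(47.4 + 64.85)/2] = 17.45/56.125 ≈ 0.3109.
Arc elasticity E = %Δq/%ΔP ≈ -1.8052/0.3109 ≈ -5.81.
|E| > 1: demand is elastic over this range.

-5.81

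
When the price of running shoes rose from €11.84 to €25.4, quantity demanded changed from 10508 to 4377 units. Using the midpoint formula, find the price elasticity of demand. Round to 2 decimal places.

-1.13

%Δq = (4377 − 10508)/[(10508 + 4377)/2] = -6131/7442.5 ≈ -0.8238.
%ΔP = (25.4 − 11.84)/[(11.84 + 25.4)/2] = 13.56/18.62 ≈ 0.7282.
Arc elasticity E = %Δq/%ΔP ≈ -0.8238/0.7282 ≈ -1.13.
|E| > 1: demand is elastic over this range.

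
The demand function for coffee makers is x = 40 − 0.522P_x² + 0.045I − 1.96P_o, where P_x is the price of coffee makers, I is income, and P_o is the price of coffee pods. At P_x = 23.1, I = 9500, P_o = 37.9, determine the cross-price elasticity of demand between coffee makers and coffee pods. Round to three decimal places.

Substituting, x = 40 − 0.522(23.1)² + 0.045(9500) − 1.96(37.9) = 40 − 278.5444 + 427.5 − 74.284 = 114.6716.
∂x/∂P_o = −1.96, so E_xy = -1.96·(37.9/114.6716) ≈ -0.648.
E_xy < 0: the goods are complements.

-0.648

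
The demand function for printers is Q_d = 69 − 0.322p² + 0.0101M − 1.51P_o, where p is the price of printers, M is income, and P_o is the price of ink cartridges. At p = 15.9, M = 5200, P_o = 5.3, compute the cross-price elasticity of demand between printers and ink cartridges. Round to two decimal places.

First evaluate Q_d: 69 − 0.322(15.9)² + 0.0101(5200) − 1.51(5.3) = 69 − 81.4048 + 52.52 − 8.003 = 32.1122.
∂Q_d/∂P_o = −1.51, so E_xy = -1.51·(5.3/32.1122) ≈ -0.25.
E_xy < 0: the goods are complements.

-0.25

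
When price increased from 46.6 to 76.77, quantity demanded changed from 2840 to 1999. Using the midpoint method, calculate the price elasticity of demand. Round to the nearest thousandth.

-0.711

%ΔQ = (1999 − 2840)/[(2840 + 1999)/2] = -841/2419.5 ≈ -0.3476.
%ΔP = (76.77 − 46.6)/[(46.6 + 76.77)/2] = 30.17/61.685 ≈ 0.4891.
Arc elasticity E = %ΔQ/%ΔP ≈ -0.3476/0.4891 ≈ -0.711.
|E| < 1: demand is inelastic over this range.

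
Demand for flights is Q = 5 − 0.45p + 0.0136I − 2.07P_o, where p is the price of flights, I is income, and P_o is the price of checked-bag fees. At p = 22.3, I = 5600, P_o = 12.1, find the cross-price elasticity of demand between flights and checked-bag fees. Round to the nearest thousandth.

-0.544

Evaluating quantity at (p, I, P_o) gives Q = 5 − 0.45(22.3) + 0.0136(5600) − 2.07(12.1) = 5 − 10.035 + 76.16 − 25.047 = 46.078.
∂Q/∂P_o = −2.07, so E_xy = -2.07·(12.1/46.078) ≈ -0.544.
E_xy < 0: the goods are complements.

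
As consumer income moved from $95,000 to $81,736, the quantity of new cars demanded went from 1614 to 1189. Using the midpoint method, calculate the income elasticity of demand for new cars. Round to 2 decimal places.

2.02

%ΔQ = (1189 − 1614)/[(1614+1189)/2] = -425/1401.5 ≈ -0.3032.
%ΔY = (81,736 − 95,000)/[(95,000+81,736)/2] = -13264/88368 ≈ -0.1501.
E_I = %ΔQ/%ΔY ≈ 2.02.
E_I > 1: normal good (luxury).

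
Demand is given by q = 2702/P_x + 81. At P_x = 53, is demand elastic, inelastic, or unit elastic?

At P_x = 53, q = 131.9811.
dq/dP_x = −2702/P_x² = −0.9619.
Point elasticity E = (dq/dP_x)·(P_x/q) = -0.9619 × 53/131.9811 ≈ -0.386.
|E| ≈ 0.386 < 1, so demand is inelastic.

inelastic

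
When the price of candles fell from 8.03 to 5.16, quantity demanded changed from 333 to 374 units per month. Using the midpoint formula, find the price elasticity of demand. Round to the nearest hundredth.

-0.27

%ΔQ = (374 − 333)/[(333 + 374)/2] = 41/353.5 ≈ 0.1160.
%ΔP = (5.16 − 8.03)/[(8.03 + 5.16)/2] = -2.87/6.595 ≈ -0.4352.
Arc elasticity E = %ΔQ/%ΔP ≈ 0.1160/-0.4352 ≈ -0.27.
|E| < 1: demand is inelastic over this range.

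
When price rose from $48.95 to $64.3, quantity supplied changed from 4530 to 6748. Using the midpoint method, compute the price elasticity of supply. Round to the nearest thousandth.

%ΔQ = (6748 − 4530)/[(4530 + 6748)/2] = 2218/5639 ≈ 0.3933.
%Δp = (64.3 − 48.95)/[(48.95 + 64.3)/2] = 15.35/56.625 ≈ 0.2711.
Arc elasticity E = %ΔQ/%Δp ≈ 0.3933/0.2711 ≈ 1.451.
|E| > 1: supply is elastic over this range.

1.451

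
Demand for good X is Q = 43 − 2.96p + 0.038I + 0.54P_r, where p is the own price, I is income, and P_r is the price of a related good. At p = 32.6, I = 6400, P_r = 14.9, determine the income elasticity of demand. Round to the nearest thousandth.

1.230

At the given point, Q = 43 − 2.96(32.6) + 0.038(6400) + 0.54(14.9) = 43 − 96.496 + 243.2 + 8.046 = 197.75.
∂Q/∂I = +0.038, so E_I = 0.038·(6400/197.75) ≈ 1.230.
E_I > 1: normal good (luxury).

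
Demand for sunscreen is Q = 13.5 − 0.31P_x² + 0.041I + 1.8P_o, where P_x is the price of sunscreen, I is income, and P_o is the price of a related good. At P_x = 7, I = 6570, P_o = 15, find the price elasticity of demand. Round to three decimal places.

Q = 13.5 − 0.31(7)² + 0.041(6570) + 1.8(15) = 13.5 − 15.19 + 269.37 + 27 = 294.68.
∂Q/∂P_x = −2·0.31·P_x = -4.34, so E_p = -4.34·(7/294.68) ≈ -0.103.
|E_p| < 1: demand is inelastic.

-0.103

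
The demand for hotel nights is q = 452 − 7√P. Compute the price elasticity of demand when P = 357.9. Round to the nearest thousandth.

At P = 357.9, q = 319.5723.
dq/dP = −7/(2√P) = −7/(2·18.9182).
Point elasticity E = (dq/dP)·(P/q) = -0.185 × 357.9/319.5723 ≈ -0.207.
|E| < 1, so demand is inelastic at this price.

-0.207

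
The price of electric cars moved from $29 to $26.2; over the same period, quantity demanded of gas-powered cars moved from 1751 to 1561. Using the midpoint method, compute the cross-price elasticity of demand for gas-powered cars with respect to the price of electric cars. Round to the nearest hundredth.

1.13

%ΔQ_x = (1561 − 1751)/[(1751+1561)/2] = -190/1656 ≈ -0.1147.
%ΔP_y = (26.2 − 29)/[(29+26.2)/2] ≈ -0.1014.
E_xy = -0.1147/-0.1014 ≈ 1.13.
E_xy > 0, so gas-powered cars and electric cars are substitutes.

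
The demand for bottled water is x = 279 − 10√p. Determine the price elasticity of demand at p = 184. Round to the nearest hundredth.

At p = 184, x = 143.3534.
dx/dp = −10/(2√p) = −10/(2·13.5647).
Point elasticity E = (dx/dp)·(p/x) = -0.3686 × 184/143.3534 ≈ -0.47.
|E| < 1, so demand is inelastic at this price.

-0.47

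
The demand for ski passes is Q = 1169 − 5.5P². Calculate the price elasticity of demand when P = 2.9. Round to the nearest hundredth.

-0.08

At P = 2.9, Q = 1122.745.
dQ/dP = −2·5.5·P = −31.9.
Point elasticity E = (dQ/dP)·(P/Q) = -31.9 × 2.9/1122.745 ≈ -0.08.
|E| < 1, so demand is inelastic at this price.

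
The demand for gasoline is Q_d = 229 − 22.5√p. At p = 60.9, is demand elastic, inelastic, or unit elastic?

At p = 60.9, Q_d = 53.4135.
dQ_d/dp = −22.5/(2√p) = −22.5/(2·7.8038).
Point elasticity E = (dQ_d/dp)·(p/Q_d) = -1.4416 × 60.9/53.4135 ≈ -1.644.
|E| ≈ 1.644 > 1, so demand is elastic.

elastic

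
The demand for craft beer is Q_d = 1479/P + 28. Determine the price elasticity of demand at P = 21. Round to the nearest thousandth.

-0.716

At P = 21, Q_d = 98.4286.
dQ_d/dP = −1479/P² = −3.3537.
Point elasticity E = (dQ_d/dP)·(P/Q_d) = -3.3537 × 21/98.4286 ≈ -0.716.
|E| < 1, so demand is inelastic at this price.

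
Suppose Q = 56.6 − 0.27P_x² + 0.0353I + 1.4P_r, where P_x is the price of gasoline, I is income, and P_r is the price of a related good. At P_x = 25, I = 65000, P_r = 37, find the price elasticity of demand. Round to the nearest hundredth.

Q = 56.6 − 0.27(25)² + 0.0353(65000) + 1.4(37) = 56.6 − 168.75 + 2294.5 + 51.8 = 2234.15.
∂Q/∂P_x = −2·0.27·P_x = -13.5, so E_p = -13.5·(25/2234.15) ≈ -0.15.
|E_p| < 1: demand is inelastic.

-0.15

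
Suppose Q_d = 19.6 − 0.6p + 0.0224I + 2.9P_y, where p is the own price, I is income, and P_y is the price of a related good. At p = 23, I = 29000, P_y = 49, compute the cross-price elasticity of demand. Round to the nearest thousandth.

0.178

Q_d = 19.6 − 0.6(23) + 0.0224(29000) + 2.9(49) = 19.6 − 13.8 + 649.6 + 142.1 = 797.5.
∂Q_d/∂P_y = +2.9, so E_xy = 2.9·(49/797.5) ≈ 0.178.
E_xy > 0: the goods are substitutes.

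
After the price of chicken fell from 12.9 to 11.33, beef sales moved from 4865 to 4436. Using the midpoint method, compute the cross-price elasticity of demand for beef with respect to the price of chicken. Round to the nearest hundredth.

0.71

%ΔQ_x = (4436 − 4865)/[(4865+4436)/2] = -429/4650.5 ≈ -0.0922.
%ΔP_y = (11.33 − 12.9)/[(12.9+11.33)/2] ≈ -0.1296.
E_xy = -0.0922/-0.1296 ≈ 0.71.
E_xy > 0, so beef and chicken are substitutes.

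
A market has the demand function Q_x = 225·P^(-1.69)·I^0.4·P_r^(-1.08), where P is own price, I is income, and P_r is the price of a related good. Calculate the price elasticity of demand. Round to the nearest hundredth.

For a Cobb–Douglas (constant-elasticity) form Q_x = A·P^α·…, the elasticity with respect to P equals the exponent α at every point.
Here the exponent on P is -1.69, so the price elasticity of demand is -1.69.

-1.69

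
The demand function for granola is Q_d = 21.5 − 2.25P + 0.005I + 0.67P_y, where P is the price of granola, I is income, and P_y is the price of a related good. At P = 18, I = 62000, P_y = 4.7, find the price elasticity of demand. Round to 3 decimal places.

-0.138

At the given point, Q_d = 21.5 − 2.25(18) + 0.005(62000) + 0.67(4.7) = 21.5 − 40.5 + 310 + 3.149 = 294.149.
∂Q_d/∂P = −2.25, so E_p = (−2.25)·(18/294.149) ≈ -0.138.
|E_p| < 1: demand is inelastic.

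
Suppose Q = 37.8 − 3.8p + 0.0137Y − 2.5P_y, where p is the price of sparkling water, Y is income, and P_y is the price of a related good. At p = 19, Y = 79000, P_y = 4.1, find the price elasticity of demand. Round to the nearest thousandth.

-0.070

Q = 37.8 − 3.8(19) + 0.0137(79000) − 2.5(4.1) = 37.8 − 72.2 + 1082.3 − 10.25 = 1037.65.
∂Q/∂p = −3.8, so E_p = (−3.8)·(19/1037.65) ≈ -0.070.
|E_p| < 1: demand is inelastic.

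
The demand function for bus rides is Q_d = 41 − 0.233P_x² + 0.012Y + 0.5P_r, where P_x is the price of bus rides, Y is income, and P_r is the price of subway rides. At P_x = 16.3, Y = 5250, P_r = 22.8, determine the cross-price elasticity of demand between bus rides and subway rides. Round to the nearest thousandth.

0.213

Substituting, Q_d = 41 − 0.233(16.3)² + 0.012(5250) + 0.5(22.8) = 41 − 61.9058 + 63 + 11.4 = 53.4942.
∂Q_d/∂P_r = +0.5, so E_xy = 0.5·(22.8/53.4942) ≈ 0.213.
E_xy > 0: the goods are substitutes.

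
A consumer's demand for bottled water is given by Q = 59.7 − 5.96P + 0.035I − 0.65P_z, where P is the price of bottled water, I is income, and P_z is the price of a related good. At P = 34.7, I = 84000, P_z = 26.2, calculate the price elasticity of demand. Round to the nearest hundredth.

Substituting, Q = 59.7 − 5.96(34.7) + 0.035(84000) − 0.65(26.2) = 59.7 − 206.812 + 2940 − 17.03 = 2775.858.
∂Q/∂P = −5.96, so E_p = (−5.96)·(34.7/2775.858) ≈ -0.07.
|E_p| < 1: demand is inelastic.

-0.07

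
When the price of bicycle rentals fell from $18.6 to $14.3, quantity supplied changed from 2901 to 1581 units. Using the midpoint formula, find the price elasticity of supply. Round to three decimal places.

%ΔQ = (1581 − 2901)/[(2901 + 1581)/2] = -1320/2241 ≈ -0.5890.
%ΔP = (14.3 − 18.6)/[(18.6 + 14.3)/2] = -4.3/16.45 ≈ -0.2614.
Arc elasticity E = %ΔQ/%ΔP ≈ -0.5890/-0.2614 ≈ 2.253.
|E| > 1: supply is elastic over this range.

2.253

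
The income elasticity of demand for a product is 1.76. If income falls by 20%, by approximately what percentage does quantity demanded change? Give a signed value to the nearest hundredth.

%ΔQ ≈ E × %ΔI = (1.76) × (-20%) = -35.20%.

-35.20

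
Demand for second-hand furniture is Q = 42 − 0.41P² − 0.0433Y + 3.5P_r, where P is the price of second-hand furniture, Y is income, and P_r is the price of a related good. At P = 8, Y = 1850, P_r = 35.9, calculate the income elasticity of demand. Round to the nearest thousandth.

-1.307

At the given point, Q = 42 − 0.41(8)² − 0.0433(1850) + 3.5(35.9) = 42 − 26.24 − 80.105 + 125.65 = 61.305.
∂Q/∂Y = −0.0433, so E_I = -0.0433·(1850/61.305) ≈ -1.307.
E_I < 0: inferior good.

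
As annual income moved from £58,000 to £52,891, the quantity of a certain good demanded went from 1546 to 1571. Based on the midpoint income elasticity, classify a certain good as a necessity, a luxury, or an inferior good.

%ΔQ = (1571 − 1546)/[(1546+1571)/2] = 25/1558.5 ≈ 0.0160.
%ΔY = (52,891 − 58,000)/[(58,000+52,891)/2] = -5109/55445.5 ≈ -0.0921.
E_I = %ΔQ/%ΔY ≈ -0.174.
E_I < 0: inferior good.

inferior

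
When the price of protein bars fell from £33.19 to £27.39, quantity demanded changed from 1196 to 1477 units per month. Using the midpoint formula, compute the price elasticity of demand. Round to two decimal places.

-1.10

%ΔQ = (1477 − 1196)/[(1196 + 1477)/2] = 281/1336.5 ≈ 0.2103.
%Δp = (27.39 − 33.19)/[(33.19 + 27.39)/2] = -5.8/30.29 ≈ -0.1915.
Arc elasticity E = %ΔQ/%Δp ≈ 0.2103/-0.1915 ≈ -1.10.
|E| > 1: demand is elastic over this range.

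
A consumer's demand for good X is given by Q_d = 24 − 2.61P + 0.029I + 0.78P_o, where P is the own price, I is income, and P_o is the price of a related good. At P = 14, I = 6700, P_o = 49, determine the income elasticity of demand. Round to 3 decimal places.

0.883

Evaluating quantity at (P, I, P_o) gives Q_d = 24 − 2.61(14) + 0.029(6700) + 0.78(49) = 24 − 36.54 + 194.3 + 38.22 = 219.98.
∂Q_d/∂I = +0.029, so E_I = 0.029·(6700/219.98) ≈ 0.883.
E_I ∈ (0,1): normal good (necessity).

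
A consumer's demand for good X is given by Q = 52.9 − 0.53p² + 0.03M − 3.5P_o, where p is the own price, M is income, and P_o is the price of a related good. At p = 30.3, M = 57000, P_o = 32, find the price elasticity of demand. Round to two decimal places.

-0.84

Substituting, Q = 52.9 − 0.53(30.3)² + 0.03(57000) − 3.5(32) = 52.9 − 486.5877 + 1710 − 112 = 1164.3123.
∂Q/∂p = −2·0.53·p = -32.118, so E_p = -32.118·(30.3/1164.3123) ≈ -0.84.
|E_p| < 1: demand is inelastic.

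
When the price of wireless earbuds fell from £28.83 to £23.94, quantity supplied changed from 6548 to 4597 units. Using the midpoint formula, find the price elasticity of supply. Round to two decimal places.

%ΔQ = (4597 − 6548)/[(6548 + 4597)/2] = -1951/5572.5 ≈ -0.3501.
%ΔP = (23.94 − 28.83)/[(28.83 + 23.94)/2] = -4.89/26.385 ≈ -0.1853.
Arc elasticity E = %ΔQ/%ΔP ≈ -0.3501/-0.1853 ≈ 1.89.
|E| > 1: supply is elastic over this range.

1.89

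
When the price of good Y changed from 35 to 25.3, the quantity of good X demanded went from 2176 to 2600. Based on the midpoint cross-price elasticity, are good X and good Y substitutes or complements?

complements

%ΔQ_x = (2600 − 2176)/[(2176+2600)/2] = 424/2388 ≈ 0.1776.
%ΔP_y = (25.3 − 35)/[(35+25.3)/2] ≈ -0.3217.
E_xy = 0.1776/-0.3217 ≈ -0.552.
E_xy < 0, so the goods are complements.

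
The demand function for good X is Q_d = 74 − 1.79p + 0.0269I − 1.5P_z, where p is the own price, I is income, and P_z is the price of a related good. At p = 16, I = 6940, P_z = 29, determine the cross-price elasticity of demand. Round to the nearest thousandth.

Evaluating quantity at (p, I, P_z) gives Q_d = 74 − 1.79(16) + 0.0269(6940) − 1.5(29) = 74 − 28.64 + 186.686 − 43.5 = 188.546.
∂Q_d/∂P_z = −1.5, so E_xy = -1.5·(29/188.546) ≈ -0.231.
E_xy < 0: the goods are complements.

-0.231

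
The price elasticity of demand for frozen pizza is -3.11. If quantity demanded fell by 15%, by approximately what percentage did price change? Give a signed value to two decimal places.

%ΔQ ≈ E × %ΔP ⇒ %ΔP = %ΔQ / E = (-15%)/(-3.11) ≈ 4.82%.

4.82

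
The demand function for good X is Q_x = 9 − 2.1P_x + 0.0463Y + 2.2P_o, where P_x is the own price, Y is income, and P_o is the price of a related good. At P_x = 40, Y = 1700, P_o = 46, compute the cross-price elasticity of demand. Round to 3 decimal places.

0.965

Substituting, Q_x = 9 − 2.1(40) + 0.0463(1700) + 2.2(46) = 9 − 84 + 78.71 + 101.2 = 104.91.
∂Q_x/∂P_o = +2.2, so E_xy = 2.2·(46/104.91) ≈ 0.965.
E_xy > 0: the goods are substitutes.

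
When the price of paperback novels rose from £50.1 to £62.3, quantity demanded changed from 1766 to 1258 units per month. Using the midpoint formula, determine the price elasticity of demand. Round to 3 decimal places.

-1.548

%ΔQ = (1258 − 1766)/[(1766 + 1258)/2] = -508/1512 ≈ -0.3360.
%ΔP = (62.3 − 50.1)/[(50.1 + 62.3)/2] = 12.2/56.2 ≈ 0.2171.
Arc elasticity E = %ΔQ/%ΔP ≈ -0.3360/0.2171 ≈ -1.548.
|E| > 1: demand is elastic over this range.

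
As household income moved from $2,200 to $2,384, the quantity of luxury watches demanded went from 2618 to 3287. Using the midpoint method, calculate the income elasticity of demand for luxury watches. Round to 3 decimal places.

2.822

%ΔQ = (3287 − 2618)/[(2618+3287)/2] = 669/2952.5 ≈ 0.2266.
%ΔY = (2,384 − 2,200)/[(2,200+2,384)/2] = 184/2292 ≈ 0.0803.
E_I = %ΔQ/%ΔY ≈ 2.822.
E_I > 1: normal good (luxury).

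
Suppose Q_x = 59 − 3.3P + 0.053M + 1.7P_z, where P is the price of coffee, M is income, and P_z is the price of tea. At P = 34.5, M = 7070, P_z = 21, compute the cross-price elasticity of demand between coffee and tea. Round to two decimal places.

0.10

Substituting, Q_x = 59 − 3.3(34.5) + 0.053(7070) + 1.7(21) = 59 − 113.85 + 374.71 + 35.7 = 355.56.
∂Q_x/∂P_z = +1.7, so E_xy = 1.7·(21/355.56) ≈ 0.10.
E_xy > 0: the goods are substitutes.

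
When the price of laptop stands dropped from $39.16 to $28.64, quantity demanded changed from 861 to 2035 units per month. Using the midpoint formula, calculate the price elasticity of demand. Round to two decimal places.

%ΔQ = (2035 − 861)/[(861 + 2035)/2] = 1174/1448 ≈ 0.8108.
%Δp = (28.64 − 39.16)/[(39.16 + 28.64)/2] = -10.52/33.9 ≈ -0.3103.
Arc elasticity E = %ΔQ/%Δp ≈ 0.8108/-0.3103 ≈ -2.61.
|E| > 1: demand is elastic over this range.

-2.61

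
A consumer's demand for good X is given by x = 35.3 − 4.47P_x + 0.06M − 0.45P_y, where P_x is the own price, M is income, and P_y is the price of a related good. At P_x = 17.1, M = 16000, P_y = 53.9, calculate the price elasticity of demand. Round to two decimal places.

At the given point, x = 35.3 − 4.47(17.1) + 0.06(16000) − 0.45(53.9) = 35.3 − 76.437 + 960 − 24.255 = 894.608.
∂x/∂P_x = −4.47, so E_p = (−4.47)·(17.1/894.608) ≈ -0.09.
|E_p| < 1: demand is inelastic.

-0.09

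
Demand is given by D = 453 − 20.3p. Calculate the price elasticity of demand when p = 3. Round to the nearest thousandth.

-0.155

At p = 3, D = 392.1.
dD/dp = −20.3.
Point elasticity E = (dD/dp)·(p/D) = -20.3 × 3/392.1 ≈ -0.155.
|E| < 1, so demand is inelastic at this price.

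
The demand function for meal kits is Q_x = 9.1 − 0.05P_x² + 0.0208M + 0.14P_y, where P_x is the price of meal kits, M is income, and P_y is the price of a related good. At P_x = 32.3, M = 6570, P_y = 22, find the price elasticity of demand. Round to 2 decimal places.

-1.08

Evaluating quantity at (P_x, M, P_y) gives Q_x = 9.1 − 0.05(32.3)² + 0.0208(6570) + 0.14(22) = 9.1 − 52.1645 + 136.656 + 3.08 = 96.6715.
∂Q_x/∂P_x = −2·0.05·P_x = -3.23, so E_p = -3.23·(32.3/96.6715) ≈ -1.08.
|E_p| > 1: demand is elastic.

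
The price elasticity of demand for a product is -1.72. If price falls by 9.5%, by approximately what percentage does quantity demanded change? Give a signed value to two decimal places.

16.34

%ΔQ ≈ E × %ΔP = (-1.72) × (-9.5%) = 16.34%.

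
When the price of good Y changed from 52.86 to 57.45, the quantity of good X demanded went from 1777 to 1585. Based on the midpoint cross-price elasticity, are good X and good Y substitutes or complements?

%ΔQ_x = (1585 − 1777)/[(1777+1585)/2] = -192/1681 ≈ -0.1142.
%ΔP_y = (57.45 − 52.86)/[(52.86+57.45)/2] ≈ 0.0832.
E_xy = -0.1142/0.0832 ≈ -1.372.
E_xy < 0, so the goods are complements.

complements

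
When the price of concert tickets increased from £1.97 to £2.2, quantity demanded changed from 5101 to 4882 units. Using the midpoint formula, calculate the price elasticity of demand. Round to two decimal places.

-0.40

%ΔQ = (4882 − 5101)/[(5101 + 4882)/2] = -219/4991.5 ≈ -0.0439.
%Δp = (2.2 − 1.97)/[(1.97 + 2.2)/2] = 0.23/2.085 ≈ 0.1103.
Arc elasticity E = %ΔQ/%Δp ≈ -0.0439/0.1103 ≈ -0.40.
|E| < 1: demand is inelastic over this range.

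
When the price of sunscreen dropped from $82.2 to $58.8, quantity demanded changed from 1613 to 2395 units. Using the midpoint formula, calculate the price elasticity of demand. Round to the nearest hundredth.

-1.18

%Δq = (2395 − 1613)/[(1613 + 2395)/2] = 782/2004 ≈ 0.3902.
%Δp = (58.8 − 82.2)/[(82.2 + 58.8)/2] = -23.4/70.5 ≈ -0.3319.
Arc elasticity E = %Δq/%Δp ≈ 0.3902/-0.3319 ≈ -1.18.
|E| > 1: demand is elastic over this range.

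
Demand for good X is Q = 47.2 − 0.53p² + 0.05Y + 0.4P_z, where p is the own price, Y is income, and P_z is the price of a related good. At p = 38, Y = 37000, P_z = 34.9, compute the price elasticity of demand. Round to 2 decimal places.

-1.34

First evaluate Q: 47.2 − 0.53(38)² + 0.05(37000) + 0.4(34.9) = 47.2 − 765.32 + 1850 + 13.96 = 1145.84.
∂Q/∂p = −2·0.53·p = -40.28, so E_p = -40.28·(38/1145.84) ≈ -1.34.
|E_p| > 1: demand is elastic.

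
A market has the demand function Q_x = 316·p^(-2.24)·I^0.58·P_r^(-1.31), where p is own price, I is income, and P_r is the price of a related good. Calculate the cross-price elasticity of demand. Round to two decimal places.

-1.31

For a Cobb–Douglas (constant-elasticity) form Q_x = A·P_r^α·…, the elasticity with respect to P_r equals the exponent α at every point.
Here the exponent on P_r is -1.31, so the cross-price elasticity of demand is -1.31.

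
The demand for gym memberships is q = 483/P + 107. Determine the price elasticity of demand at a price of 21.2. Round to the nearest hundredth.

At P = 21.2, q = 129.783.
dq/dP = −483/P² = −1.0747.
Point elasticity E = (dq/dP)·(P/q) = -1.0747 × 21.2/129.783 ≈ -0.18.
|E| < 1, so demand is inelastic at this price.

-0.18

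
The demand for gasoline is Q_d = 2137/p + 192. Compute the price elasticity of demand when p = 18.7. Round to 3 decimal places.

-0.373

At p = 18.7, Q_d = 306.2781.
dQ_d/dp = −2137/p² = −6.1111.
Point elasticity E = (dQ_d/dp)·(p/Q_d) = -6.1111 × 18.7/306.2781 ≈ -0.373.
|E| < 1, so demand is inelastic at this price.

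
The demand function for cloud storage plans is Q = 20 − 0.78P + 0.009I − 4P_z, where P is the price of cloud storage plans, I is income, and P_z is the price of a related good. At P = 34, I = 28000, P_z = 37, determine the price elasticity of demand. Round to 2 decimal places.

-0.27

At the given point, Q = 20 − 0.78(34) + 0.009(28000) − 4(37) = 20 − 26.52 + 252 − 148 = 97.48.
∂Q/∂P = −0.78, so E_p = (−0.78)·(34/97.48) ≈ -0.27.
|E_p| < 1: demand is inelastic.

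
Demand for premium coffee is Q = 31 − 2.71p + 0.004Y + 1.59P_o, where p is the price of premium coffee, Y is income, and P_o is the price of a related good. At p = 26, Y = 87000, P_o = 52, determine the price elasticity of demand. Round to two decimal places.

-0.18

Evaluating quantity at (p, Y, P_o) gives Q = 31 − 2.71(26) + 0.004(87000) + 1.59(52) = 31 − 70.46 + 348 + 82.68 = 391.22.
∂Q/∂p = −2.71, so E_p = (−2.71)·(26/391.22) ≈ -0.18.
|E_p| < 1: demand is inelastic.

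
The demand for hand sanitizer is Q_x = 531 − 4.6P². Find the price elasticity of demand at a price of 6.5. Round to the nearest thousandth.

At P = 6.5, Q_x = 336.65.
dQ_x/dP = −2·4.6·P = −59.8.
Point elasticity E = (dQ_x/dP)·(P/Q_x) = -59.8 × 6.5/336.65 ≈ -1.155.
|E| > 1, so demand is elastic at this price.

-1.155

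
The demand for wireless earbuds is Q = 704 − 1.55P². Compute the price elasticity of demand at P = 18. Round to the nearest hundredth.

-4.98

At P = 18, Q = 201.8.
dQ/dP = −2·1.55·P = −55.8.
Point elasticity E = (dQ/dP)·(P/Q) = -55.8 × 18/201.8 ≈ -4.98.
|E| > 1, so demand is elastic at this price.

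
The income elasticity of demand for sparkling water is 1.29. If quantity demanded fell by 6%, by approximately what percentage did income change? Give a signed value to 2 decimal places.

%ΔQ ≈ E × %ΔI ⇒ %ΔI = %ΔQ / E = (-6%)/(1.29) ≈ -4.65%.

-4.65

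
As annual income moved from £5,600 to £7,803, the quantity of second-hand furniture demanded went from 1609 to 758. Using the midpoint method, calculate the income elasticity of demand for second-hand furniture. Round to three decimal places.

-2.187

%ΔQ = (758 − 1609)/[(1609+758)/2] = -851/1183.5 ≈ -0.7191.
%ΔI = (7,803 − 5,600)/[(5,600+7,803)/2] = 2203/6701.5 ≈ 0.3287.
E_I = %ΔQ/%ΔI ≈ -2.187.
E_I < 0: inferior good.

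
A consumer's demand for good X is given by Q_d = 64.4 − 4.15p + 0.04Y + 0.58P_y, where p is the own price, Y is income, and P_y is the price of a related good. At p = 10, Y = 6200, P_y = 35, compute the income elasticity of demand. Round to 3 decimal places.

At the given point, Q_d = 64.4 − 4.15(10) + 0.04(6200) + 0.58(35) = 64.4 − 41.5 + 248 + 20.3 = 291.2.
∂Q_d/∂Y = +0.04, so E_I = 0.04·(6200/291.2) ≈ 0.852.
E_I ∈ (0,1): normal good (necessity).

0.852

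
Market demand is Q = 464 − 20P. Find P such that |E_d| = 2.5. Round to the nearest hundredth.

16.57

Set −bP/(a − bP) = −2.5 ⇒ bP = 2.5(a − bP) ⇒ bP(1+2.5) = 2.5·a.
P = 2.5·464/(20·3.5) ≈ 16.57.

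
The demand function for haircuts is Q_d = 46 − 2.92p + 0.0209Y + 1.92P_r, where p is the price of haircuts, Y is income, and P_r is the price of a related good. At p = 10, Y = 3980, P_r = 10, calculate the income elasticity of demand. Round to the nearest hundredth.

Substituting, Q_d = 46 − 2.92(10) + 0.0209(3980) + 1.92(10) = 46 − 29.2 + 83.182 + 19.2 = 119.182.
∂Q_d/∂Y = +0.0209, so E_I = 0.0209·(3980/119.182) ≈ 0.70.
E_I ∈ (0,1): normal good (necessity).

0.70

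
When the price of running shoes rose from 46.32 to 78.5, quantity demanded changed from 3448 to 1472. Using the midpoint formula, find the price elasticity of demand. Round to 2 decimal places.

%Δq = (1472 − 3448)/[(3448 + 1472)/2] = -1976/2460 ≈ -0.8033.
%Δp = (78.5 − 46.32)/[(46.32 + 78.5)/2] = 32.18/62.41 ≈ 0.5156.
Arc elasticity E = %Δq/%Δp ≈ -0.8033/0.5156 ≈ -1.56.
|E| > 1: demand is elastic over this range.

-1.56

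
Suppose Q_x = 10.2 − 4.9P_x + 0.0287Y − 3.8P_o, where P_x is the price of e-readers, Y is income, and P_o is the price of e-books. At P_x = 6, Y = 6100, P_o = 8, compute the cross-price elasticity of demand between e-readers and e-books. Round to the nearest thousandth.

-0.242

Q_x = 10.2 − 4.9(6) + 0.0287(6100) − 3.8(8) = 10.2 − 29.4 + 175.07 − 30.4 = 125.47.
∂Q_x/∂P_o = −3.8, so E_xy = -3.8·(8/125.47) ≈ -0.242.
E_xy < 0: the goods are complements.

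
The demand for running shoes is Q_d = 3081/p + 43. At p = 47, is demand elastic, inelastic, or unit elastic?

inelastic

At p = 47, Q_d = 108.5532.
dQ_d/dp = −3081/p² = −1.3947.
Point elasticity E = (dQ_d/dp)·(p/Q_d) = -1.3947 × 47/108.5532 ≈ -0.604.
|E| ≈ 0.604 < 1, so demand is inelastic.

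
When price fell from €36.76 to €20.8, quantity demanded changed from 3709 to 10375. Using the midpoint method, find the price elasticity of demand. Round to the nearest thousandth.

%Δq = (10375 − 3709)/[(3709 + 10375)/2] = 6666/7042 ≈ 0.9466.
%Δp = (20.8 − 36.76)/[(36.76 + 20.8)/2] = -15.96/28.78 ≈ -0.5546.
Arc elasticity E = %Δq/%Δp ≈ 0.9466/-0.5546 ≈ -1.707.
|E| > 1: demand is elastic over this range.

-1.707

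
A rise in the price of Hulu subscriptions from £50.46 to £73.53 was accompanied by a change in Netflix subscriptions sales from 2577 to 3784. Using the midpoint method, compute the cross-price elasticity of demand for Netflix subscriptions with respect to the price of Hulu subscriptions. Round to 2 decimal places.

%ΔQ_x = (3784 − 2577)/[(2577+3784)/2] = 1207/3180.5 ≈ 0.3795.
%ΔP_y = (73.53 − 50.46)/[(50.46+73.53)/2] ≈ 0.3721.
E_xy = 0.3795/0.3721 ≈ 1.02.
E_xy > 0, so Netflix subscriptions and Hulu subscriptions are substitutes.

1.02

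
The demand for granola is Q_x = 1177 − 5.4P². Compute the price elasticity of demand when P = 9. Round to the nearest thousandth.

At P = 9, Q_x = 739.6.
dQ_x/dP = −2·5.4·P = −97.2.
Point elasticity E = (dQ_x/dP)·(P/Q_x) = -97.2 × 9/739.6 ≈ -1.183.
|E| > 1, so demand is elastic at this price.

-1.183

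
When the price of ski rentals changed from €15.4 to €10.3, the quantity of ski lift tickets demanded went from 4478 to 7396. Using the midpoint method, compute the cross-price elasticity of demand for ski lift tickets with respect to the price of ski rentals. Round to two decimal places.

%ΔQ_x = (7396 − 4478)/[(4478+7396)/2] = 2918/5937 ≈ 0.4915.
%ΔP_y = (10.3 − 15.4)/[(15.4+10.3)/2] ≈ -0.3969.
E_xy = 0.4915/-0.3969 ≈ -1.24.
E_xy < 0, so ski lift tickets and ski rentals are complements.

-1.24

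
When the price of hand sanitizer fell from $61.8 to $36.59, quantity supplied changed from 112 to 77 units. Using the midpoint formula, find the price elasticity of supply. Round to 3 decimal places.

0.723

%Δq = (77 − 112)/[(112 + 77)/2] = -35/94.5 ≈ -0.3704.
%ΔP = (36.59 − 61.8)/[(61.8 + 36.59)/2] = -25.21/49.195 ≈ -0.5125.
Arc elasticity E = %Δq/%ΔP ≈ -0.3704/-0.5125 ≈ 0.723.
|E| < 1: supply is inelastic over this range.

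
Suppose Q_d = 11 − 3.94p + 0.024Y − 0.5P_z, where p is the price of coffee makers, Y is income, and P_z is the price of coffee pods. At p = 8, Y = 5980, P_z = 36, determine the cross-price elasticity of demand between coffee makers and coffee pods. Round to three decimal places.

-0.171

Substituting, Q_d = 11 − 3.94(8) + 0.024(5980) − 0.5(36) = 11 − 31.52 + 143.52 − 18 = 105.
∂Q_d/∂P_z = −0.5, so E_xy = -0.5·(36/105) ≈ -0.171.
E_xy < 0: the goods are complements.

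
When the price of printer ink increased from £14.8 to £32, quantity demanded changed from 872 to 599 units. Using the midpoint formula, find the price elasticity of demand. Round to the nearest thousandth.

%Δq = (599 − 872)/[(872 + 599)/2] = -273/735.5 ≈ -0.3712.
%Δp = (32 − 14.8)/[(14.8 + 32)/2] = 17.2/23.4 ≈ 0.7350.
Arc elasticity E = %Δq/%Δp ≈ -0.3712/0.7350 ≈ -0.505.
|E| < 1: demand is inelastic over this range.

-0.505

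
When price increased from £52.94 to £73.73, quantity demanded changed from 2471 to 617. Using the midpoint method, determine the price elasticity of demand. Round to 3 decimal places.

-3.658

%ΔQ = (617 − 2471)/[(2471 + 617)/2] = -1854/1544 ≈ -1.2008.
%ΔP = (73.73 − 52.94)/[(52.94 + 73.73)/2] = 20.79/63.335 ≈ 0.3283.
Arc elasticity E = %ΔQ/%ΔP ≈ -1.2008/0.3283 ≈ -3.658.
|E| > 1: demand is elastic over this range.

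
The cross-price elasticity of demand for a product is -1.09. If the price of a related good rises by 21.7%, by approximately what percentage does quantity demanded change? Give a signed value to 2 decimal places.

%ΔQ ≈ E × %ΔP_y = (-1.09) × (21.7%) ≈ -23.65%.

-23.65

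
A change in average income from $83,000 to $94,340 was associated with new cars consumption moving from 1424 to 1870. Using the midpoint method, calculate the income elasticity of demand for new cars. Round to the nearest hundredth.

2.12

%ΔQ = (1870 − 1424)/[(1424+1870)/2] = 446/1647 ≈ 0.2708.
%ΔM = (94,340 − 83,000)/[(83,000+94,340)/2] = 11340/88670 ≈ 0.1279.
E_I = %ΔQ/%ΔM ≈ 2.12.
E_I > 1: normal good (luxury).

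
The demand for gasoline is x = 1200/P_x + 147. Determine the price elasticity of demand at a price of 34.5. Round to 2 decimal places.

At P_x = 34.5, x = 181.7826.
dx/dP_x = −1200/P_x² = −1.0082.
Point elasticity E = (dx/dP_x)·(P_x/x) = -1.0082 × 34.5/181.7826 ≈ -0.19.
|E| < 1, so demand is inelastic at this price.

-0.19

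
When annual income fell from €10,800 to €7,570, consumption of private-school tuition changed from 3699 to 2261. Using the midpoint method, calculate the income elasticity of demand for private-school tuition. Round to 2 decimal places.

%ΔQ = (2261 − 3699)/[(3699+2261)/2] = -1438/2980 ≈ -0.4826.
%ΔI = (7,570 − 10,800)/[(10,800+7,570)/2] = -3230/9185 ≈ -0.3517.
E_I = %ΔQ/%ΔI ≈ 1.37.
E_I > 1: normal good (luxury).

1.37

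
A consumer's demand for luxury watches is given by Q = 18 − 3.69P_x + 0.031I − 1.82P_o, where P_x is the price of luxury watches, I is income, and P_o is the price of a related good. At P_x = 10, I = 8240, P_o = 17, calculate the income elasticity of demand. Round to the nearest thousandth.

1.242

First evaluate Q: 18 − 3.69(10) + 0.031(8240) − 1.82(17) = 18 − 36.9 + 255.44 − 30.94 = 205.6.
∂Q/∂I = +0.031, so E_I = 0.031·(8240/205.6) ≈ 1.242.
E_I > 1: normal good (luxury).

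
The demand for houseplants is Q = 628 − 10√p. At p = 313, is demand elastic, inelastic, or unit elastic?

At p = 313, Q = 451.0819.
dQ/dp = −10/(2√p) = −10/(2·17.6918).
Point elasticity E = (dQ/dp)·(p/Q) = -0.2826 × 313/451.0819 ≈ -0.196.
|E| ≈ 0.196 < 1, so demand is inelastic.

inelastic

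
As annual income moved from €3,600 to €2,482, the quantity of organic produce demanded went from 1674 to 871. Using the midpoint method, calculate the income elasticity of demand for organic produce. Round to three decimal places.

1.716

%ΔQ = (871 − 1674)/[(1674+871)/2] = -803/1272.5 ≈ -0.6310.
%ΔI = (2,482 − 3,600)/[(3,600+2,482)/2] = -1118/3041 ≈ -0.3676.
E_I = %ΔQ/%ΔI ≈ 1.716.
E_I > 1: normal good (luxury).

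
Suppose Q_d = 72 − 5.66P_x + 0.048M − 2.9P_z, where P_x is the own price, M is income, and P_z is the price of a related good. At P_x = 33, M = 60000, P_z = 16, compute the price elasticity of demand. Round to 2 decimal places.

First evaluate Q_d: 72 − 5.66(33) + 0.048(60000) − 2.9(16) = 72 − 186.78 + 2880 − 46.4 = 2718.82.
∂Q_d/∂P_x = −5.66, so E_p = (−5.66)·(33/2718.82) ≈ -0.07.
|E_p| < 1: demand is inelastic.

-0.07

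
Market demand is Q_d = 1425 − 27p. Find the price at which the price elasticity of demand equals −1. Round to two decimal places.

26.39

For linear demand Q_d = a − bp, E = −bp/(a − bp). |E| = 1 ⇒ bp = a − bp ⇒ p = a/(2b).
p = 1425/(2·27) ≈ 26.39.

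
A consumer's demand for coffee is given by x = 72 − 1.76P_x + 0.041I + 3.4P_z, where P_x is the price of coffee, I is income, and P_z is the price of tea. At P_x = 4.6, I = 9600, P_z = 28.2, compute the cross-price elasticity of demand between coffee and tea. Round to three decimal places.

x = 72 − 1.76(4.6) + 0.041(9600) + 3.4(28.2) = 72 − 8.096 + 393.6 + 95.88 = 553.384.
∂x/∂P_z = +3.4, so E_xy = 3.4·(28.2/553.384) ≈ 0.173.
E_xy > 0: the goods are substitutes.

0.173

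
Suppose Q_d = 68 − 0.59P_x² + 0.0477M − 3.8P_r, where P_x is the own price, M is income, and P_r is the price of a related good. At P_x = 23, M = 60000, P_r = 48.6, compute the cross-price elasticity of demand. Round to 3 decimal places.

-0.076

Q_d = 68 − 0.59(23)² + 0.0477(60000) − 3.8(48.6) = 68 − 312.11 + 2862 − 184.68 = 2433.21.
∂Q_d/∂P_r = −3.8, so E_xy = -3.8·(48.6/2433.21) ≈ -0.076.
E_xy < 0: the goods are complements.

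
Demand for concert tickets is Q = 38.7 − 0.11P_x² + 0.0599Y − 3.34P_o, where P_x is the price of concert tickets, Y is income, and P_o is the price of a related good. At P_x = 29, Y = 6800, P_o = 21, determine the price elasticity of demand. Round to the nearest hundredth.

-0.65

Evaluating quantity at (P_x, Y, P_o) gives Q = 38.7 − 0.11(29)² + 0.0599(6800) − 3.34(21) = 38.7 − 92.51 + 407.32 − 70.14 = 283.37.
∂Q/∂P_x = −2·0.11·P_x = -6.38, so E_p = -6.38·(29/283.37) ≈ -0.65.
|E_p| < 1: demand is inelastic.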